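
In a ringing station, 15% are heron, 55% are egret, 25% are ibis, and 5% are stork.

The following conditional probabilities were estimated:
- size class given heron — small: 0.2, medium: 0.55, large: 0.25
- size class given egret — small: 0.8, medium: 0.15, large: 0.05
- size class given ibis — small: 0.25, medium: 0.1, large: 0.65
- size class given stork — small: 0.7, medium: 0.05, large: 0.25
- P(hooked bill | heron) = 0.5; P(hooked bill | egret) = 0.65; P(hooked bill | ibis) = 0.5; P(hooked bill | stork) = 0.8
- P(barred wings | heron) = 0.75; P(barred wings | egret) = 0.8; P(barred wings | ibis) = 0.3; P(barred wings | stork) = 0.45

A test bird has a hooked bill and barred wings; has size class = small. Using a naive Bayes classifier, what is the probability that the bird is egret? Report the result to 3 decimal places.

0.873

heron: 0.15 × 0.2 × 0.5 × 0.75 = 0.01125
egret: 0.55 × 0.8 × 0.65 × 0.8 = 0.2288
ibis: 0.25 × 0.25 × 0.5 × 0.3 = 0.009375
stork: 0.05 × 0.7 × 0.8 × 0.45 = 0.0126
P(egret | x) = 0.2288 / 0.262025 ≈ 0.873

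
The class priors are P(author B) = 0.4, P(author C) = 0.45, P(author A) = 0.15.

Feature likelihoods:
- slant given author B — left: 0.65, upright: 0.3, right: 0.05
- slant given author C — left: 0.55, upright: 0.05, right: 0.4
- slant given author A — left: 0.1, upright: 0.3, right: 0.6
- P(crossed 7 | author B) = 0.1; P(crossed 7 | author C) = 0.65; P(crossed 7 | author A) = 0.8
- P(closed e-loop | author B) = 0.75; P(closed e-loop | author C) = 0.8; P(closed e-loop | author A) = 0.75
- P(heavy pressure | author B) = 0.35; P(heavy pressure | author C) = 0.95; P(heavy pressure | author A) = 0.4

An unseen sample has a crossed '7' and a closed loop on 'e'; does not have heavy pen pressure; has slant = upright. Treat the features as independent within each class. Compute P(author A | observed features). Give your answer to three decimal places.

0.716

author B: 0.4 × 0.3 × 0.1 × 0.75 × (1−0.35) = 0.00585
author C: 0.45 × 0.05 × 0.65 × 0.8 × (1−0.95) = 0.000585
author A: 0.15 × 0.3 × 0.8 × 0.75 × (1−0.4) = 0.0162
P(author A | x) = 0.0162 / 0.022635 ≈ 0.716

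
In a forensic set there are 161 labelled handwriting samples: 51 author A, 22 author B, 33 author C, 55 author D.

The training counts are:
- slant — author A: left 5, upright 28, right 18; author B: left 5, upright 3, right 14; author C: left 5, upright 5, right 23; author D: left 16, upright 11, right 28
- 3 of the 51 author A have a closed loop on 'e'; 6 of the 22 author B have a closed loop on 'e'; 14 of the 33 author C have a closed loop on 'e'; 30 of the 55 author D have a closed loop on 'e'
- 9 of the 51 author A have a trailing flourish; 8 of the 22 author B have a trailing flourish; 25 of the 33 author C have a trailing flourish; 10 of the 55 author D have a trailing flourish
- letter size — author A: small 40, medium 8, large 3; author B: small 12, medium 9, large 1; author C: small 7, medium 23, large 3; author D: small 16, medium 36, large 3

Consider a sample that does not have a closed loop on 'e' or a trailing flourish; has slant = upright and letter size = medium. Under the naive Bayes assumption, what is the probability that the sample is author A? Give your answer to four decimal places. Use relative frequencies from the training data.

author A: (51/161) × (28/51) × (48/51) × (42/51) × (8/51) ≈ 0.0211447
author B: (22/161) × (3/22) × (16/22) × (14/22) × (9/22) ≈ 0.00352791
author C: (33/161) × (5/33) × (19/33) × (8/33) × (23/33) ≈ 0.00302116
author D: (55/161) × (11/55) × (25/55) × (45/55) × (36/55) ≈ 0.0166316
P(author A | x) = 0.0211447 / 0.04432537 ≈ 0.4770

0.4770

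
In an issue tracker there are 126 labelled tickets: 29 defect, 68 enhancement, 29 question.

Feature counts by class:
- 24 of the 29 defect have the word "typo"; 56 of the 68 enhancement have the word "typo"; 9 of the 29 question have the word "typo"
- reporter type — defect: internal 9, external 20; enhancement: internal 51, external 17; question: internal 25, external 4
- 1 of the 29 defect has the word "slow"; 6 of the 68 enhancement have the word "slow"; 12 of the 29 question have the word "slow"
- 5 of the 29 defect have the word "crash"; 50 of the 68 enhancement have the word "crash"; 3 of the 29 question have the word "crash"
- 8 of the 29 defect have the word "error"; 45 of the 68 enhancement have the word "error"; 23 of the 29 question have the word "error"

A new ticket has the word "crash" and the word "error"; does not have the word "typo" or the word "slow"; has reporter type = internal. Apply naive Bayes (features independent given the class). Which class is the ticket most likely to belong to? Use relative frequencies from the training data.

defect: (29/126) × (5/29) × (9/29) × (28/29) × (5/29) × (8/29) ≈ 0.000565546
enhancement: (68/126) × (12/68) × (51/68) × (62/68) × (50/68) × (45/68) ≈ 0.0316898
question: (29/126) × (20/29) × (25/29) × (17/29) × (3/29) × (23/29) ≈ 0.00658121
Highest score → enhancement.

enhancement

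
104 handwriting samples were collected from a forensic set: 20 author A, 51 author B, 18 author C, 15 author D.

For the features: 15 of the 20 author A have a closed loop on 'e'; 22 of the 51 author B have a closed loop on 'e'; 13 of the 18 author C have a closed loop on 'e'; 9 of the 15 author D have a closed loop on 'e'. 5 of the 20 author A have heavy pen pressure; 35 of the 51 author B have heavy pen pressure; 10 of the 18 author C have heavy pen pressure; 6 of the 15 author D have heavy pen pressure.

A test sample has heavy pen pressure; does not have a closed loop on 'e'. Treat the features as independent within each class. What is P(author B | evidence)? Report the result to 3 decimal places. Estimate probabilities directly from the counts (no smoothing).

author A: (20/104) × (5/20) × (5/20) ≈ 0.0120192
author B: (51/104) × (29/51) × (35/51) ≈ 0.191365
author C: (18/104) × (5/18) × (10/18) ≈ 0.0267094
author D: (15/104) × (6/15) × (6/15) ≈ 0.0230769
P(author B | x) = 0.191365 / 0.2531705 ≈ 0.756

0.756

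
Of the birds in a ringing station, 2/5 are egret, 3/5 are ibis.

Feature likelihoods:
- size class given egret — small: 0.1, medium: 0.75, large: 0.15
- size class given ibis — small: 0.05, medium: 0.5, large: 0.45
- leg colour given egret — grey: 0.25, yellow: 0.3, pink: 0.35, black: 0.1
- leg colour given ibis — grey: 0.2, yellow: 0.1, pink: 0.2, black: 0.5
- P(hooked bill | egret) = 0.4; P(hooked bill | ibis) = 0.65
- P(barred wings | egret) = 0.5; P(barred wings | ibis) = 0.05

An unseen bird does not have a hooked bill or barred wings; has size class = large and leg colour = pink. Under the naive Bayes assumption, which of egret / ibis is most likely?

egret: 0.4 × 0.15 × 0.35 × (1−0.4) × (1−0.5) = 0.0063
ibis: 0.6 × 0.45 × 0.2 × (1−0.65) × (1−0.05) = 0.017955
Highest score → ibis.

ibis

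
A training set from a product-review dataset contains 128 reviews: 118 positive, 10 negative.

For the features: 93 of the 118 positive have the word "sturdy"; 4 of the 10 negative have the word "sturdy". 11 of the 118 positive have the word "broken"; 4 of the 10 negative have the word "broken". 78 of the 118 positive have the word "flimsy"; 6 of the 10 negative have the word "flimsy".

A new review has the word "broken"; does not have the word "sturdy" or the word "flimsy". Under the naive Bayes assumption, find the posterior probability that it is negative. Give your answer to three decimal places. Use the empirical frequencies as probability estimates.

positive: (118/128) × (25/118) × (11/118) × (40/118) ≈ 0.0061719
negative: (10/128) × (6/10) × (4/10) × (4/10) = 0.0075
P(negative | x) = 0.0075 / 0.0136719 ≈ 0.549

0.549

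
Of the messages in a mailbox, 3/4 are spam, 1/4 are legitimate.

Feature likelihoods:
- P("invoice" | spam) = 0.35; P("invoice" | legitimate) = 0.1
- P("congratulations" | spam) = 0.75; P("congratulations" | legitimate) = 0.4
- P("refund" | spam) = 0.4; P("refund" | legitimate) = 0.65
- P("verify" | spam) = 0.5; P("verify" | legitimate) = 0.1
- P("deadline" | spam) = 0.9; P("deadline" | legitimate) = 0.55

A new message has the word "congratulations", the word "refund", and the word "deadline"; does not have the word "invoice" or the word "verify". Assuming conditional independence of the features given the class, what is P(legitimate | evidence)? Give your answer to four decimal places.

0.3056

spam: 0.75 × (1−0.35) × 0.75 × 0.4 × (1−0.5) × 0.9 = 0.0658125
legitimate: 0.25 × (1−0.1) × 0.4 × 0.65 × (1−0.1) × 0.55 = 0.0289575
P(legitimate | x) = 0.0289575 / 0.09477 ≈ 0.3056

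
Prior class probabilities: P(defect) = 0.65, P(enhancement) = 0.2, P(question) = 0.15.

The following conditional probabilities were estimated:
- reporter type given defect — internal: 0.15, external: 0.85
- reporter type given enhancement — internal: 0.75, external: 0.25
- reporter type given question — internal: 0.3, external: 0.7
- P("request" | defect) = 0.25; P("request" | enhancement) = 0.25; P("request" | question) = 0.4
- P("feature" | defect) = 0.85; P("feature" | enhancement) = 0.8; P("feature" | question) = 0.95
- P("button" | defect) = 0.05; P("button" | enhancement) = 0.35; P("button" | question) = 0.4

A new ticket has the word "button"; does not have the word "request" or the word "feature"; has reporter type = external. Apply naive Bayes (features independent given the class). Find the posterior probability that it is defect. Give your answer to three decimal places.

defect: 0.65 × 0.85 × (1−0.25) × (1−0.85) × 0.05 = 0.0031078125
enhancement: 0.2 × 0.25 × (1−0.25) × (1−0.8) × 0.35 = 0.002625
question: 0.15 × 0.7 × (1−0.4) × (1−0.95) × 0.4 = 0.00126
P(defect | x) = 0.0031078125 / 0.0069928125 ≈ 0.444

0.444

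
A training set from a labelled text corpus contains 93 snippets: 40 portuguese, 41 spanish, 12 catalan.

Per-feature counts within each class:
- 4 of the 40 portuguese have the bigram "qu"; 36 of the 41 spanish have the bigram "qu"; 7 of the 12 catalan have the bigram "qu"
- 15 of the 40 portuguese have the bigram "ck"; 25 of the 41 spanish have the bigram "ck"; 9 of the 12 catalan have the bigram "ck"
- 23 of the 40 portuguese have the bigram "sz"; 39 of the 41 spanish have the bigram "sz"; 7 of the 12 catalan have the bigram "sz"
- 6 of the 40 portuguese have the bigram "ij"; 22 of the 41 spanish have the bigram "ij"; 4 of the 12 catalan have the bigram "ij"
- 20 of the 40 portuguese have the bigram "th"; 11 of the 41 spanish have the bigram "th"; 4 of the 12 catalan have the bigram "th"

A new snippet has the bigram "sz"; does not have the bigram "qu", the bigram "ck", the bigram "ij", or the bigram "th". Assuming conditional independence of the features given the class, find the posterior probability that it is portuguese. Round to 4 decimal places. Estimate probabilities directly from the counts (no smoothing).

portuguese: (40/93) × (36/40) × (25/40) × (23/40) × (34/40) × (20/40) ≈ 0.059123
spanish: (41/93) × (5/41) × (16/41) × (39/41) × (19/41) × (30/41) ≈ 0.00676723
catalan: (12/93) × (5/12) × (3/12) × (7/12) × (8/12) × (8/12) ≈ 0.00348467
P(portuguese | x) = 0.059123 / 0.0693749 ≈ 0.8522

0.8522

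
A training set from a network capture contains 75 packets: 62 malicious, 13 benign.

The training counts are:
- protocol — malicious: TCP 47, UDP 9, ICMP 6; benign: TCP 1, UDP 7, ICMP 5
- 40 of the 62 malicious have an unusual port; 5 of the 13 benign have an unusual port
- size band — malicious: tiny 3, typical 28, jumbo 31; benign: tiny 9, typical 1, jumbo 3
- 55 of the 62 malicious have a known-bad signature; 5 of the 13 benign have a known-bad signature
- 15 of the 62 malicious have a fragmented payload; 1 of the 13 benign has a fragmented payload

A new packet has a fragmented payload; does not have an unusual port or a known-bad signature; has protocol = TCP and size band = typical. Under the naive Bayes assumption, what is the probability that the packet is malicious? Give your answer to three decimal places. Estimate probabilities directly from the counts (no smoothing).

0.989

malicious: (62/75) × (47/62) × (22/62) × (28/62) × (7/62) × (15/62) ≈ 0.00274309
benign: (13/75) × (1/13) × (8/13) × (1/13) × (8/13) × (1/13) ≈ 0.0000298776
P(malicious | x) = 0.00274309 / 0.0027729676 ≈ 0.989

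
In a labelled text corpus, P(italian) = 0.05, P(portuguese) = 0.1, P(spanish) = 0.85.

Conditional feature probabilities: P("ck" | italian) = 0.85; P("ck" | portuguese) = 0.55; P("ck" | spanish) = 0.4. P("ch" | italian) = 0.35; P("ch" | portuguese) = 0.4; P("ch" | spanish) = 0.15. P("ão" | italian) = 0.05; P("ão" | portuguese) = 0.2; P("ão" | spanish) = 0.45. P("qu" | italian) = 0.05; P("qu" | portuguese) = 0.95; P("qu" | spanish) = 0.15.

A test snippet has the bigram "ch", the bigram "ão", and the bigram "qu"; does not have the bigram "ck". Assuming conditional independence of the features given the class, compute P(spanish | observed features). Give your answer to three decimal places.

italian: 0.05 × (1−0.85) × 0.35 × 0.05 × 0.05 = 0.0000065625
portuguese: 0.1 × (1−0.55) × 0.4 × 0.2 × 0.95 = 0.00342
spanish: 0.85 × (1−0.4) × 0.15 × 0.45 × 0.15 = 0.00516375
P(spanish | x) = 0.00516375 / 0.0085903125 ≈ 0.601

0.601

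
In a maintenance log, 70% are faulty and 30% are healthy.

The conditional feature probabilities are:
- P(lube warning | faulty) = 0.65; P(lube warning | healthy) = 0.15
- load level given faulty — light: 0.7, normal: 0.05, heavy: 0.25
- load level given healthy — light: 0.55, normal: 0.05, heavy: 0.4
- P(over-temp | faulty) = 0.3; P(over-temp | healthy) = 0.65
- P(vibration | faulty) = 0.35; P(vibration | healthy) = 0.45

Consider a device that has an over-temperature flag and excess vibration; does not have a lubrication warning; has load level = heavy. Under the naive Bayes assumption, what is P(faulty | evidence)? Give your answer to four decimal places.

faulty: 0.7 × (1−0.65) × 0.25 × 0.3 × 0.35 = 0.00643125
healthy: 0.3 × (1−0.15) × 0.4 × 0.65 × 0.45 = 0.029835
P(faulty | x) = 0.00643125 / 0.03626625 ≈ 0.1773

0.1773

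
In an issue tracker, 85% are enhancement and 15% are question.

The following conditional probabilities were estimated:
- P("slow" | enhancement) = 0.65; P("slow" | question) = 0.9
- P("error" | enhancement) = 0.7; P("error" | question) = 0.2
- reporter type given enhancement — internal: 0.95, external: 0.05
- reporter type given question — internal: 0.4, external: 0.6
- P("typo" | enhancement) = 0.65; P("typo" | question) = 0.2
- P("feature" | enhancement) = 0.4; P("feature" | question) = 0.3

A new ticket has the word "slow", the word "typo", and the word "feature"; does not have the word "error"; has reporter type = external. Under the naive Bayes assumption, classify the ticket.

question

enhancement: 0.85 × 0.65 × (1−0.7) × 0.05 × 0.65 × 0.4 = 0.00215475
question: 0.15 × 0.9 × (1−0.2) × 0.6 × 0.2 × 0.3 = 0.003888
Highest score → question.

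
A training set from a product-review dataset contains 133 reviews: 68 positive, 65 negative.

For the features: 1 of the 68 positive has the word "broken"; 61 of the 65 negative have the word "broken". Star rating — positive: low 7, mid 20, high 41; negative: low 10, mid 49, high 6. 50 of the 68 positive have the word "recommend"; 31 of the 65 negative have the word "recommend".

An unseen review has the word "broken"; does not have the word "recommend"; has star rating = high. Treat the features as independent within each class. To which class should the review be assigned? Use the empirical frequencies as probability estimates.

positive: (68/133) × (1/68) × (41/68) × (18/68) ≈ 0.00120002
negative: (65/133) × (61/65) × (6/65) × (34/65) ≈ 0.0221453
Highest score → negative.

negative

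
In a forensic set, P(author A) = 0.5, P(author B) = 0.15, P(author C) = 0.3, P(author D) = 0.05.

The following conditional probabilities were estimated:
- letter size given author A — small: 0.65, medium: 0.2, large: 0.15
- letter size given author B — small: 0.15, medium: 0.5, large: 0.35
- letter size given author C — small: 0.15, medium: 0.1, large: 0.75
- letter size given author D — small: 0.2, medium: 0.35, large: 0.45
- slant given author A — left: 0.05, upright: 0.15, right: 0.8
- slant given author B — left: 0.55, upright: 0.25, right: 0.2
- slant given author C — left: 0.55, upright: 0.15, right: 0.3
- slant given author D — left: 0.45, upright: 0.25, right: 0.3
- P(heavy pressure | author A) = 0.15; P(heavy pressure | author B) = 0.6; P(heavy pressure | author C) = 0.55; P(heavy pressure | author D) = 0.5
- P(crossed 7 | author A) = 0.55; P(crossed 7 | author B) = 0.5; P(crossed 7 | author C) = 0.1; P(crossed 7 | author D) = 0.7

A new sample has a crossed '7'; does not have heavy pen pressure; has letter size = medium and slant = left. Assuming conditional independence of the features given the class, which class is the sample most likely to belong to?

author B

author A: 0.5 × 0.2 × 0.05 × (1−0.15) × 0.55 = 0.0023375
author B: 0.15 × 0.5 × 0.55 × (1−0.6) × 0.5 = 0.00825
author C: 0.3 × 0.1 × 0.55 × (1−0.55) × 0.1 = 0.0007425
author D: 0.05 × 0.35 × 0.45 × (1−0.5) × 0.7 = 0.00275625
Highest score → author B.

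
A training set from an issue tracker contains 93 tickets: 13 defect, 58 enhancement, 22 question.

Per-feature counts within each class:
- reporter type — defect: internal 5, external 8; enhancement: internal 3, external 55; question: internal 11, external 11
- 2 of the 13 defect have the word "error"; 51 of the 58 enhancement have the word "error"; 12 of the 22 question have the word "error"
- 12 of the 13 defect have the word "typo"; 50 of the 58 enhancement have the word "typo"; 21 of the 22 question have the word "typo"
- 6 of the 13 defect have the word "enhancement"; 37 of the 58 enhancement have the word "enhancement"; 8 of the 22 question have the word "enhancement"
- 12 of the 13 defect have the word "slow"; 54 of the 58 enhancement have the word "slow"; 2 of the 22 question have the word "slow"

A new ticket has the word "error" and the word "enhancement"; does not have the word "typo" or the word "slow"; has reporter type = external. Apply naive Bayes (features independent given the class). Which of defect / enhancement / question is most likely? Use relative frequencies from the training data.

defect: (13/93) × (8/13) × (2/13) × (1/13) × (6/13) × (1/13) ≈ 0.0000361422
enhancement: (58/93) × (55/58) × (51/58) × (8/58) × (37/58) × (4/58) ≈ 0.00315566
question: (22/93) × (11/22) × (12/22) × (1/22) × (8/22) × (20/22) ≈ 0.000969438
Highest score → enhancement.

enhancement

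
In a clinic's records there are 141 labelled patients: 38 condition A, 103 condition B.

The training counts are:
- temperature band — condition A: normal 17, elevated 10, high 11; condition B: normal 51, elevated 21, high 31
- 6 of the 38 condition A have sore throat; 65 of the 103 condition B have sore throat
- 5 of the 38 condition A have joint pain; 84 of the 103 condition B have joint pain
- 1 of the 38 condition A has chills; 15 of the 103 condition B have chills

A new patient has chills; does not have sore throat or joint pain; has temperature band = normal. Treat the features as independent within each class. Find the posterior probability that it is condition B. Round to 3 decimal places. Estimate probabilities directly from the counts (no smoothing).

0.607

condition A: (38/141) × (17/38) × (32/38) × (33/38) × (1/38) ≈ 0.00232029
condition B: (103/141) × (51/103) × (38/103) × (19/103) × (15/103) ≈ 0.00358482
P(condition B | x) = 0.00358482 / 0.00590511 ≈ 0.607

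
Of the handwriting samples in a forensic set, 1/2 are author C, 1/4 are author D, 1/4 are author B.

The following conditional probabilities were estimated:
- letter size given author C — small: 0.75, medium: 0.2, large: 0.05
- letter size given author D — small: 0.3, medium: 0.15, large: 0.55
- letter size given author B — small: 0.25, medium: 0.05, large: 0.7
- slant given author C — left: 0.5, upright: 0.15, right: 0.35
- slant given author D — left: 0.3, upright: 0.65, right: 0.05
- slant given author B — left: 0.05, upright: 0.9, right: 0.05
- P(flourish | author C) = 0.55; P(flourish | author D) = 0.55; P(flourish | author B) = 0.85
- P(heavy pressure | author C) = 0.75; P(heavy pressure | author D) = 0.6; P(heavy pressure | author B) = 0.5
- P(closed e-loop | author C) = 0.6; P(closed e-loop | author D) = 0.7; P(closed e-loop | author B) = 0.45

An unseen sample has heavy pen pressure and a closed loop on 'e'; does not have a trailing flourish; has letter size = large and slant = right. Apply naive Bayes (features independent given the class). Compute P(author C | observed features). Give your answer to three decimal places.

0.526

author C: 0.5 × 0.05 × 0.35 × (1−0.55) × 0.75 × 0.6 = 0.001771875
author D: 0.25 × 0.55 × 0.05 × (1−0.55) × 0.6 × 0.7 = 0.001299375
author B: 0.25 × 0.7 × 0.05 × (1−0.85) × 0.5 × 0.45 = 0.0002953125
P(author C | x) = 0.001771875 / 0.0033665625 ≈ 0.526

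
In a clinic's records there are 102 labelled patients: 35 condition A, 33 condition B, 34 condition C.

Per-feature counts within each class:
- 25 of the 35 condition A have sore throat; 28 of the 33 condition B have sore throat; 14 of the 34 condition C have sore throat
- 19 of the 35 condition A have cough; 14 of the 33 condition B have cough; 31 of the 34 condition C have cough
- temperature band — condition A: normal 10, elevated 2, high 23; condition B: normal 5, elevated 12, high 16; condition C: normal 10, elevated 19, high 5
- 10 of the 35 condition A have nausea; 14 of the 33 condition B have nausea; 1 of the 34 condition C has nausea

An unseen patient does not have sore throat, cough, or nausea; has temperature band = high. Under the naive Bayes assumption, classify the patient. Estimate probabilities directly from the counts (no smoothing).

condition A

condition A: (35/102) × (10/35) × (16/35) × (23/35) × (25/35) ≈ 0.021037
condition B: (33/102) × (5/33) × (19/33) × (16/33) × (19/33) ≈ 0.00787871
condition C: (34/102) × (20/34) × (3/34) × (5/34) × (33/34) ≈ 0.00246944
Highest score → condition A.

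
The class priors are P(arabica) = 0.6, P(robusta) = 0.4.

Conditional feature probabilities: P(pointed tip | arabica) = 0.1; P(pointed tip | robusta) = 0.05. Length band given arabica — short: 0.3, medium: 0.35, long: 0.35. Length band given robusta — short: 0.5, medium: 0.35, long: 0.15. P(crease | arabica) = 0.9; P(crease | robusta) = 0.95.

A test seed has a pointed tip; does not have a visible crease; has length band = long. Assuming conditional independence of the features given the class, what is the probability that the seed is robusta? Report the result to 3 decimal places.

arabica: 0.6 × 0.1 × 0.35 × (1−0.9) = 0.0021
robusta: 0.4 × 0.05 × 0.15 × (1−0.95) = 0.00015
P(robusta | x) = 0.00015 / 0.00225 ≈ 0.067

0.067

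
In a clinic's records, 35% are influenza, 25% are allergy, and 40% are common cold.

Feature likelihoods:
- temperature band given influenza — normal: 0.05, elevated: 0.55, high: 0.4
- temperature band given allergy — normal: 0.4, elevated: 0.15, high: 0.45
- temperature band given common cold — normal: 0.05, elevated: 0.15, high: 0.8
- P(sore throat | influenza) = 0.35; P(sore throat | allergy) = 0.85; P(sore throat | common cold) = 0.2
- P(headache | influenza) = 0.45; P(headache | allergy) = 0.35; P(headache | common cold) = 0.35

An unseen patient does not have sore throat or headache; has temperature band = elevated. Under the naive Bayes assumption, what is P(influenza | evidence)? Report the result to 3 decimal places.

influenza: 0.35 × 0.55 × (1−0.35) × (1−0.45) = 0.06881875
allergy: 0.25 × 0.15 × (1−0.85) × (1−0.35) = 0.00365625
common cold: 0.4 × 0.15 × (1−0.2) × (1−0.35) = 0.0312
P(influenza | x) = 0.06881875 / 0.103675 ≈ 0.664

0.664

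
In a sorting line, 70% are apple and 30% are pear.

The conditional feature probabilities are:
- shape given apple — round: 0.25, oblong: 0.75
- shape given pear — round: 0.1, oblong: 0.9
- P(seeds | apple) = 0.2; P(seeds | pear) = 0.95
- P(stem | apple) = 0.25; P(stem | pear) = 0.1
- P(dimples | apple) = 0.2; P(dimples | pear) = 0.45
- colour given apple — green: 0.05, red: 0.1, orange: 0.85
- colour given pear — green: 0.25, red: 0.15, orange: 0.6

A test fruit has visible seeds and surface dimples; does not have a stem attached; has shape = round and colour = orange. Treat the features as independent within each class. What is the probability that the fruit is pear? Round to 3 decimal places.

apple: 0.7 × 0.25 × 0.2 × (1−0.25) × 0.2 × 0.85 = 0.0044625
pear: 0.3 × 0.1 × 0.95 × (1−0.1) × 0.45 × 0.6 = 0.0069255
P(pear | x) = 0.0069255 / 0.011388 ≈ 0.608

0.608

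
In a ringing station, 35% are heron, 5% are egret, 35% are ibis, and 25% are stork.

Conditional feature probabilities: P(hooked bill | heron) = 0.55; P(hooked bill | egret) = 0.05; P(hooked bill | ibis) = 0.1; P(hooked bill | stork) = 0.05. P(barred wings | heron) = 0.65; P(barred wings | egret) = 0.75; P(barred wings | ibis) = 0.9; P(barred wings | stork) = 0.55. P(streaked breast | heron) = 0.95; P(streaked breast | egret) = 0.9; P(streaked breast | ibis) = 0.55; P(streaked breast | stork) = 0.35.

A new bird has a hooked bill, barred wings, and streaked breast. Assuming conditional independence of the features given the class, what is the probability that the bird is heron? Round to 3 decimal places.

0.847

heron: 0.35 × 0.55 × 0.65 × 0.95 = 0.11886875
egret: 0.05 × 0.05 × 0.75 × 0.9 = 0.0016875
ibis: 0.35 × 0.1 × 0.9 × 0.55 = 0.017325
stork: 0.25 × 0.05 × 0.55 × 0.35 = 0.00240625
P(heron | x) = 0.11886875 / 0.1402875 ≈ 0.847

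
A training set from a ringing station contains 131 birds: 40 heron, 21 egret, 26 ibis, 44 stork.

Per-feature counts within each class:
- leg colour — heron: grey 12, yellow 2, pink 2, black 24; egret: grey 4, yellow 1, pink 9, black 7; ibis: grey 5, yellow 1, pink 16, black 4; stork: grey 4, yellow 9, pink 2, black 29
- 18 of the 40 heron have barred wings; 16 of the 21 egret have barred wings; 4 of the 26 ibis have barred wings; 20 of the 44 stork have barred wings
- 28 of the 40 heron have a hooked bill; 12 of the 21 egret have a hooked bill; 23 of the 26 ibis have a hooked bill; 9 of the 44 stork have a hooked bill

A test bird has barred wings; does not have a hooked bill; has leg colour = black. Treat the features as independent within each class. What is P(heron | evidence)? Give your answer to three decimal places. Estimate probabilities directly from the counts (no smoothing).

0.201

heron: (40/131) × (24/40) × (18/40) × (12/40) ≈ 0.0247328
egret: (21/131) × (7/21) × (16/21) × (9/21) ≈ 0.0174482
ibis: (26/131) × (4/26) × (4/26) × (3/26) ≈ 0.00054203
stork: (44/131) × (29/44) × (20/44) × (35/44) ≈ 0.0800423
P(heron | x) = 0.0247328 / 0.12276533 ≈ 0.201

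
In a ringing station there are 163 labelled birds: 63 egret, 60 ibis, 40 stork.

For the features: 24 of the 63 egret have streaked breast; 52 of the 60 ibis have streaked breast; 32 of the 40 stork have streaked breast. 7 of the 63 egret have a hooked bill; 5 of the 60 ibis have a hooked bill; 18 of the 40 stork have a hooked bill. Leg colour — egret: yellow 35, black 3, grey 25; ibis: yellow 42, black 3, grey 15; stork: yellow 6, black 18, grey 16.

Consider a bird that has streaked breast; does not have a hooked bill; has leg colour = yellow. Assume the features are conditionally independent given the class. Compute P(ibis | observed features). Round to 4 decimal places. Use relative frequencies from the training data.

0.6972

egret: (63/163) × (24/63) × (56/63) × (35/63) ≈ 0.0727107
ibis: (60/163) × (52/60) × (55/60) × (42/60) ≈ 0.204703
stork: (40/163) × (32/40) × (22/40) × (6/40) ≈ 0.0161963
P(ibis | x) = 0.204703 / 0.29361 ≈ 0.6972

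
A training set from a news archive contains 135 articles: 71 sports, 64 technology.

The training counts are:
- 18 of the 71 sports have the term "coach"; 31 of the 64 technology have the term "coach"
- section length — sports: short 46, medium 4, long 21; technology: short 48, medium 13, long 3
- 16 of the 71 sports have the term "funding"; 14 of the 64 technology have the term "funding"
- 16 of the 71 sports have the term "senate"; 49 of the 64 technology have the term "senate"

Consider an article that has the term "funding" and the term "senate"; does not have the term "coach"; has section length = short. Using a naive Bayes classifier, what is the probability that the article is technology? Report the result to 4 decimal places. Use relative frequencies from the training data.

sports: (71/135) × (53/71) × (46/71) × (16/71) × (16/71) ≈ 0.0129171
technology: (64/135) × (33/64) × (48/64) × (14/64) × (49/64) ≈ 0.0307048
P(technology | x) = 0.0307048 / 0.0436219 ≈ 0.7039

0.7039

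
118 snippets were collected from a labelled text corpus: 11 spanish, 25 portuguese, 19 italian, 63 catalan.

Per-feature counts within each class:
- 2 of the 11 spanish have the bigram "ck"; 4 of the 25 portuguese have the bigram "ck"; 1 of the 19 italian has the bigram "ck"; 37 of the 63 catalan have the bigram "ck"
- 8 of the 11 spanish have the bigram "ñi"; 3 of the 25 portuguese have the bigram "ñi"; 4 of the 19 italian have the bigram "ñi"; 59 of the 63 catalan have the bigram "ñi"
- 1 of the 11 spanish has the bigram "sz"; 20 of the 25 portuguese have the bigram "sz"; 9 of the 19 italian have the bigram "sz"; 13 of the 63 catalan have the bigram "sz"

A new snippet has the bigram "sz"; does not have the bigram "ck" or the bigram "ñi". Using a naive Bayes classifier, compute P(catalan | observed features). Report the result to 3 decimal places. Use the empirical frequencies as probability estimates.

spanish: (11/118) × (9/11) × (3/11) × (1/11) ≈ 0.00189102
portuguese: (25/118) × (21/25) × (22/25) × (20/25) ≈ 0.125288
italian: (19/118) × (18/19) × (15/19) × (9/19) ≈ 0.0570449
catalan: (63/118) × (26/63) × (4/63) × (13/63) ≈ 0.00288678
P(catalan | x) = 0.00288678 / 0.1871107 ≈ 0.015

0.015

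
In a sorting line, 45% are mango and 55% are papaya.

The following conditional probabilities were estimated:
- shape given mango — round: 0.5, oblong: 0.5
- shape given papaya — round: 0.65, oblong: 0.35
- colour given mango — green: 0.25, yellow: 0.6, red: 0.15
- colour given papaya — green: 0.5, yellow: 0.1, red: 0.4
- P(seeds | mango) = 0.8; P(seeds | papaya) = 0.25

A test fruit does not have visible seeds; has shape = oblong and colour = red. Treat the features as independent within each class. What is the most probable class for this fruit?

papaya

mango: 0.45 × 0.5 × 0.15 × (1−0.8) = 0.00675
papaya: 0.55 × 0.35 × 0.4 × (1−0.25) = 0.05775
Highest score → papaya.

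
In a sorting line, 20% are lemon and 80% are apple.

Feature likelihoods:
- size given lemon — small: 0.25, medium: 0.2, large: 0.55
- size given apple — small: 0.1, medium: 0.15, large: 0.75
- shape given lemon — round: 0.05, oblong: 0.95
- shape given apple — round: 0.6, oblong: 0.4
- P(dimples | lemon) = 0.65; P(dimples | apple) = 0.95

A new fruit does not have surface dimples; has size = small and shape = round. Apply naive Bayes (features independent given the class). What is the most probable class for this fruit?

apple

lemon: 0.2 × 0.25 × 0.05 × (1−0.65) = 0.000875
apple: 0.8 × 0.1 × 0.6 × (1−0.95) = 0.0024
Highest score → apple.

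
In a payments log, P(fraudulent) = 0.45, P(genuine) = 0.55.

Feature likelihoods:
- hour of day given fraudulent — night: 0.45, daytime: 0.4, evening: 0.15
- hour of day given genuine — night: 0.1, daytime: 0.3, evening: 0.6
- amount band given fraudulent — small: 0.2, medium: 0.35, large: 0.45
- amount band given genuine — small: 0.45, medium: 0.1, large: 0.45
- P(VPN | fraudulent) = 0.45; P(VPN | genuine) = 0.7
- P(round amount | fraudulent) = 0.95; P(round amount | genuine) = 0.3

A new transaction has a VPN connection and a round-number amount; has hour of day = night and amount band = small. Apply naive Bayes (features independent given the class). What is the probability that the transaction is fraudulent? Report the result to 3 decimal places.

fraudulent: 0.45 × 0.45 × 0.2 × 0.45 × 0.95 = 0.01731375
genuine: 0.55 × 0.1 × 0.45 × 0.7 × 0.3 = 0.0051975
P(fraudulent | x) = 0.01731375 / 0.02251125 ≈ 0.769

0.769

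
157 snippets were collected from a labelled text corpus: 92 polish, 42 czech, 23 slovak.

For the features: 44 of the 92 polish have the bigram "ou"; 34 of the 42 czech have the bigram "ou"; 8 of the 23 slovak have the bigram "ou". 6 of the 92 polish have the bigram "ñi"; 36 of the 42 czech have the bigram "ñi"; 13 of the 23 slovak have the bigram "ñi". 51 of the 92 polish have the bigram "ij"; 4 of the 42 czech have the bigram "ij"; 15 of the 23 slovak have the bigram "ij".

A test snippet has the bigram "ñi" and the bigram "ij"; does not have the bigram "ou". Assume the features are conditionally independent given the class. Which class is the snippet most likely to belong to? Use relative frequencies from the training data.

polish: (92/157) × (48/92) × (6/92) × (51/92) ≈ 0.0110532
czech: (42/157) × (8/42) × (36/42) × (4/42) ≈ 0.00415963
slovak: (23/157) × (15/23) × (13/23) × (15/23) ≈ 0.0352185
Highest score → slovak.

slovak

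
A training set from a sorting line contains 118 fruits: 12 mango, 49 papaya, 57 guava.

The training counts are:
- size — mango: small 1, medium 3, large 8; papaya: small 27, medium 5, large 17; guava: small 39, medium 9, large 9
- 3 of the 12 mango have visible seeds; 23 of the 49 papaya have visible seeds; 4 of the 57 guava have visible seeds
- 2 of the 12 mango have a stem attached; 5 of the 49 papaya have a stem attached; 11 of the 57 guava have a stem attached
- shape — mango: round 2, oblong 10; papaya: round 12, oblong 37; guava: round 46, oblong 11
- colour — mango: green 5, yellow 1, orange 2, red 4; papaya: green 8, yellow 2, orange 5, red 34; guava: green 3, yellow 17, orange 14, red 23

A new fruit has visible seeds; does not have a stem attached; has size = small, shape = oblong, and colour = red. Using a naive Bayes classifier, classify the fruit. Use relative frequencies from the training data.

papaya

mango: (12/118) × (1/12) × (3/12) × (10/12) × (10/12) × (4/12) ≈ 0.000490427
papaya: (49/118) × (27/49) × (23/49) × (44/49) × (37/49) × (34/49) ≈ 0.0505311
guava: (57/118) × (39/57) × (4/57) × (46/57) × (11/57) × (23/57) ≈ 0.00145754
Highest score → papaya.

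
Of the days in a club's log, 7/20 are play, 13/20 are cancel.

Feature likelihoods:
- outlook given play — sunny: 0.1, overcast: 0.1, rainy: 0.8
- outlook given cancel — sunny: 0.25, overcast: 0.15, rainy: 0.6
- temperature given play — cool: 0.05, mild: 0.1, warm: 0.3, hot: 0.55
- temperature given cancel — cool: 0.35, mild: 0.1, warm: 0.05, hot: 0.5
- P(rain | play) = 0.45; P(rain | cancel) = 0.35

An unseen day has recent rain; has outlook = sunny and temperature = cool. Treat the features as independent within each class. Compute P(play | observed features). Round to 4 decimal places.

play: 0.35 × 0.1 × 0.05 × 0.45 = 0.0007875
cancel: 0.65 × 0.25 × 0.35 × 0.35 = 0.01990625
P(play | x) = 0.0007875 / 0.02069375 ≈ 0.0381

0.0381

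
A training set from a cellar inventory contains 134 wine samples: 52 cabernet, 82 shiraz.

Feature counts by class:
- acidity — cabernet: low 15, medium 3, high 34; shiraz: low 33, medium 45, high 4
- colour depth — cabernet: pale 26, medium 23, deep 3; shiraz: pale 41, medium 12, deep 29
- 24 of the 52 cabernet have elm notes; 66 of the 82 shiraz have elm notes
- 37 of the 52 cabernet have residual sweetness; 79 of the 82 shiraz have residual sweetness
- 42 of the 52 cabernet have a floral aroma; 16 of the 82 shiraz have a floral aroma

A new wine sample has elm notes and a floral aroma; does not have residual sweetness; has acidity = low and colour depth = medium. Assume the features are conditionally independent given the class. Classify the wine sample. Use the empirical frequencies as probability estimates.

cabernet: (52/134) × (15/52) × (23/52) × (24/52) × (15/52) × (42/52) ≈ 0.00532418
shiraz: (82/134) × (33/82) × (12/82) × (66/82) × (3/82) × (16/82) ≈ 0.000207071
Highest score → cabernet.

cabernet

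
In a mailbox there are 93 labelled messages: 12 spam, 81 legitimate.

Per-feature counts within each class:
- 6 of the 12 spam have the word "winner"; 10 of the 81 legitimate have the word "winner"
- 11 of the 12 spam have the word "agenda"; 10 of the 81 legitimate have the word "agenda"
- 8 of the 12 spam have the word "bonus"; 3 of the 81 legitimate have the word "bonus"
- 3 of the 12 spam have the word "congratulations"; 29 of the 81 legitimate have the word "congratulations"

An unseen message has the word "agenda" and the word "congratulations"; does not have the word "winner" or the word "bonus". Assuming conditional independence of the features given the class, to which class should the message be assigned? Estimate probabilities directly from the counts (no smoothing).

spam: (12/93) × (6/12) × (11/12) × (4/12) × (3/12) ≈ 0.00492832
legitimate: (81/93) × (71/81) × (10/81) × (78/81) × (29/81) ≈ 0.0324947
Highest score → legitimate.

legitimate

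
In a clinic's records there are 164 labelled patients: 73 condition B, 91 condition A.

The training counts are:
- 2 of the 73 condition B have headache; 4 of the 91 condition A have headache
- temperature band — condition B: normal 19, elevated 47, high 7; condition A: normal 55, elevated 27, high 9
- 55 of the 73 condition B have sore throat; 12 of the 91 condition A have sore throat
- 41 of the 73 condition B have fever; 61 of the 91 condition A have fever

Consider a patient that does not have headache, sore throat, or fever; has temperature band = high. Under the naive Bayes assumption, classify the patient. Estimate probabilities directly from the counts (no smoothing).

condition A

condition B: (73/164) × (71/73) × (7/73) × (18/73) × (32/73) ≈ 0.00448711
condition A: (91/164) × (87/91) × (9/91) × (79/91) × (30/91) ≈ 0.0150156
Highest score → condition A.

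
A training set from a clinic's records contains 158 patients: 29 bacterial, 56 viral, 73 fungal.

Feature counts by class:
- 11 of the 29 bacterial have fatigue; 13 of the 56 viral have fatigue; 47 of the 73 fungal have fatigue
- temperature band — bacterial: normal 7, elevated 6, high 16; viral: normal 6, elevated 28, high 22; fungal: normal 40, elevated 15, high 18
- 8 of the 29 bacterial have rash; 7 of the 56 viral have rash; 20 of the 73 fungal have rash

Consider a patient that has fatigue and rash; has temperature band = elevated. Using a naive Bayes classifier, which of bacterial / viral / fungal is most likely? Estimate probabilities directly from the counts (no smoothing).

bacterial: (29/158) × (11/29) × (6/29) × (8/29) ≈ 0.00397357
viral: (56/158) × (13/56) × (28/56) × (7/56) ≈ 0.00514241
fungal: (73/158) × (47/73) × (15/73) × (20/73) ≈ 0.0167462
Highest score → fungal.

fungal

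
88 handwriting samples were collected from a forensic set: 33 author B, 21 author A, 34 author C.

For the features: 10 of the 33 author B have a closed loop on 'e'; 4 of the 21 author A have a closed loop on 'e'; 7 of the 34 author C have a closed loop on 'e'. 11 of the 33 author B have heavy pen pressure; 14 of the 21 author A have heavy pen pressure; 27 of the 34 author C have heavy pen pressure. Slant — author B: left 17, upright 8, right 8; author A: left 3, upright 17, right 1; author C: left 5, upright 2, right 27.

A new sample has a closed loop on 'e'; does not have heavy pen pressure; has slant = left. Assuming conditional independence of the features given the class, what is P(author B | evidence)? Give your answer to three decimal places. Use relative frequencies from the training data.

0.895

author B: (33/88) × (10/33) × (22/33) × (17/33) ≈ 0.0390266
author A: (21/88) × (4/21) × (7/21) × (3/21) ≈ 0.0021645
author C: (34/88) × (7/34) × (7/34) × (5/34) ≈ 0.00240838
P(author B | x) = 0.0390266 / 0.04359948 ≈ 0.895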